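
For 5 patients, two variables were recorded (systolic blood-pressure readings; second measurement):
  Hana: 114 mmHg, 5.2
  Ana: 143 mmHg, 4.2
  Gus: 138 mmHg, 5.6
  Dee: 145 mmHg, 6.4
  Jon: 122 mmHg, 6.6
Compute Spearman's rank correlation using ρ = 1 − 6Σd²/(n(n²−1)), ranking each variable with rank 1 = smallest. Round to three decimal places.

Ranks of variable 1: 1, 4, 3, 5, 2
Ranks of variable 2: 2, 1, 3, 4, 5
d = r₁ − r₂: -1, 3, 0, 1, -3
d²: 1, 9, 0, 1, 9; Σd² = 20
ρ = 1 − 6·20/(5·24) = 1 − 120/120 = 0.000

0.000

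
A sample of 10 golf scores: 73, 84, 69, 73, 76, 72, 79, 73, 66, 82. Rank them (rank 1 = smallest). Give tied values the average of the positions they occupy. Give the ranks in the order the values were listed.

5, 10, 2, 5, 7, 3, 8, 5, 1, 9

Sorted (ascending): 66, 69, 72, 73, 73, 73, 76, 79, 82, 84
The 3 values of 73 occupy positions 4–6 → average rank 5.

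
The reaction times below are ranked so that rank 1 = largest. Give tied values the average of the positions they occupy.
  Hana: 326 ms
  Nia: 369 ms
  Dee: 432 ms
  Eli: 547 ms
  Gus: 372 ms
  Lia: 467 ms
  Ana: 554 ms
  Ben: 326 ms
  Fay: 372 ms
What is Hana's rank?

8.5

Sorted (descending): 554, 547, 467, 432, 372, 372, 369, 326, 326
The 2 values of 372 occupy positions 5–6 → average rank (5+6)/2 = 5.5.
The 2 values of 326 occupy positions 8–9 → average rank (8+9)/2 = 8.5.
Hana has value 326 ms → rank 8.5.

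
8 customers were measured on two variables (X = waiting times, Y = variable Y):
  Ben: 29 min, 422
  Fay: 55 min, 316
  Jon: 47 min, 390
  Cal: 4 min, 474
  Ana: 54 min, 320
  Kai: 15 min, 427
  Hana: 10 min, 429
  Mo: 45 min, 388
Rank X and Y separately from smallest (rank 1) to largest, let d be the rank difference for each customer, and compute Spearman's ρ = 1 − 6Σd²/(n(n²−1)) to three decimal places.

Ranks of variable 1: 4, 8, 6, 1, 7, 3, 2, 5
Ranks of variable 2: 5, 1, 4, 8, 2, 6, 7, 3
d = r₁ − r₂: -1, 7, 2, -7, 5, -3, -5, 2
d²: 1, 49, 4, 49, 25, 9, 25, 4; Σd² = 166
ρ = 1 − 6·166/(8·63) = 1 − 996/504 = -0.976

-0.976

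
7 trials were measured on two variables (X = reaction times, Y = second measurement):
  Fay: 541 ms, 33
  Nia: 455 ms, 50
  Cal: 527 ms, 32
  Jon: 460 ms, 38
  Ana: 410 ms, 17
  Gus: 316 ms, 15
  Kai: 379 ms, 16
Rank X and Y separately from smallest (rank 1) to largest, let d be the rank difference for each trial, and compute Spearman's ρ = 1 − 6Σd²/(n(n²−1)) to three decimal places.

Ranks of variable 1: 7, 4, 6, 5, 3, 1, 2
Ranks of variable 2: 5, 7, 4, 6, 3, 1, 2
d = r₁ − r₂: 2, -3, 2, -1, 0, 0, 0
d²: 4, 9, 4, 1, 0, 0, 0; Σd² = 18
ρ = 1 − 6·18/(7·48) = 1 − 108/336 = 0.679

0.679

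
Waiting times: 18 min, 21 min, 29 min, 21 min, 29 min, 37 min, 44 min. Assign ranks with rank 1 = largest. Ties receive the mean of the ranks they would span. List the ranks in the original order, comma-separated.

Sorted (descending): 44, 37, 29, 29, 21, 21, 18
The 2 values of 29 occupy positions 3–4 → average rank (3+4)/2 = 3.5.
The 2 values of 21 occupy positions 5–6 → average rank (5+6)/2 = 5.5.

7, 5.5, 3.5, 5.5, 3.5, 2, 1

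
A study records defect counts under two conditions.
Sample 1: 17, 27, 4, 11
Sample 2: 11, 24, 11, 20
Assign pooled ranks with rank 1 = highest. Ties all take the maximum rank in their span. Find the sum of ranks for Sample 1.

Sorted (descending): 27, 24, 20, 17, 11, 11, 11, 4
The 3 values of 11 occupy positions 5–7 → each gets rank 7.
Sample 1 values → pooled ranks: 17→4, 27→1, 4→8, 11→7
Rank sum = 4 + 1 + 8 + 7 = 20

20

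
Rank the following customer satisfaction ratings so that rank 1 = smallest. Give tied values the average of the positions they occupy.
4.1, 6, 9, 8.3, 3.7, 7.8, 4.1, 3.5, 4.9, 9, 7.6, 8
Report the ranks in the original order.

Sorted (ascending): 3.5, 3.7, 4.1, 4.1, 4.9, 6, 7.6, 7.8, 8, 8.3, 9, 9
The 2 values of 4.1 occupy positions 3–4 → average rank (3+4)/2 = 3.5.
The 2 values of 9 occupy positions 11–12 → average rank (11+12)/2 = 11.5.

3.5, 6, 11.5, 10, 2, 8, 3.5, 1, 5, 11.5, 7, 9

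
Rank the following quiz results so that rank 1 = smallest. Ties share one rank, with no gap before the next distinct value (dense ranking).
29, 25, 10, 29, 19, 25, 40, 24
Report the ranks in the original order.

Sorted (ascending): 10, 19, 24, 25, 25, 29, 29, 40
The 2 values of 25 share dense rank 4.
The 2 values of 29 share dense rank 5.
Remaining distinct values take the next consecutive integers.

5, 4, 1, 5, 2, 4, 6, 3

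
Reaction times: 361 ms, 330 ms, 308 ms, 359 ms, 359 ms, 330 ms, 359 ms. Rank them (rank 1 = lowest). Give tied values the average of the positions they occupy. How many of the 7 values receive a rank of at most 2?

1

Sorted (ascending): 308, 330, 330, 359, 359, 359, 361
The 2 values of 330 occupy positions 2–3 → average rank (2+3)/2 = 2.5.
The 3 values of 359 occupy positions 4–6 → average rank 5.
Ranks ≤ 2: {1} → 1 value.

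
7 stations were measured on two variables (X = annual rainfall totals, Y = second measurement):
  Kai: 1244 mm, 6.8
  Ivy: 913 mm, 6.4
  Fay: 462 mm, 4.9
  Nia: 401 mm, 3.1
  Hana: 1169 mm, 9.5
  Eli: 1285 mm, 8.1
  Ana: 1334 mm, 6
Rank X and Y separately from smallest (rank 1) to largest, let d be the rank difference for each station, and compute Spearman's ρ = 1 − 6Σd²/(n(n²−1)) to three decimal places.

0.536

Ranks of variable 1: 5, 3, 2, 1, 4, 6, 7
Ranks of variable 2: 5, 4, 2, 1, 7, 6, 3
d = r₁ − r₂: 0, -1, 0, 0, -3, 0, 4
d²: 0, 1, 0, 0, 9, 0, 16; Σd² = 26
ρ = 1 − 6·26/(7·48) = 1 − 156/336 = 0.536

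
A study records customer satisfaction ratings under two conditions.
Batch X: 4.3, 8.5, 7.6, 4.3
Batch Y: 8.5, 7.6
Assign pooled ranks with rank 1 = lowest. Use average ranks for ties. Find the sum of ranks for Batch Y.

9

Sorted (ascending): 4.3, 4.3, 7.6, 7.6, 8.5, 8.5
The 2 values of 4.3 occupy positions 1–2 → average rank (1+2)/2 = 1.5.
The 2 values of 7.6 occupy positions 3–4 → average rank (3+4)/2 = 3.5.
The 2 values of 8.5 occupy positions 5–6 → average rank (5+6)/2 = 5.5.
Batch Y values → pooled ranks: 8.5→5.5, 7.6→3.5
Rank sum = 5.5 + 3.5 = 9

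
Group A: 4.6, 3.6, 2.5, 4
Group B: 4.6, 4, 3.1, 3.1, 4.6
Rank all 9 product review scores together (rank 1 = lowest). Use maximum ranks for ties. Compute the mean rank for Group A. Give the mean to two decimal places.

Sorted (ascending): 2.5, 3.1, 3.1, 3.6, 4, 4, 4.6, 4.6, 4.6
The 2 values of 3.1 occupy positions 2–3 → each gets rank 3.
The 2 values of 4 occupy positions 5–6 → each gets rank 6.
The 3 values of 4.6 occupy positions 7–9 → each gets rank 9.
Group A values → pooled ranks: 4.6→9, 3.6→4, 2.5→1, 4→6
Mean rank = (9 + 4 + 1 + 6) / 4 = 5.00

5.00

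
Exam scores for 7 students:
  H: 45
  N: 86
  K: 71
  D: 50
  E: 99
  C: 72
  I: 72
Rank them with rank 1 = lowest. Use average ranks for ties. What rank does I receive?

Sorted (ascending): 45, 50, 71, 72, 72, 86, 99
The 2 values of 72 occupy positions 4–5 → average rank (4+5)/2 = 4.5.
I has value 72 → rank 4.5.

4.5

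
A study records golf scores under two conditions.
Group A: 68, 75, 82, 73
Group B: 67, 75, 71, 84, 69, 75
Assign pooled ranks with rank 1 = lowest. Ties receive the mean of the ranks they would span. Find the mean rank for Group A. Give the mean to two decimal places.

5.75

Sorted (ascending): 67, 68, 69, 71, 73, 75, 75, 75, 82, 84
The 3 values of 75 occupy positions 6–8 → average rank 7.
Group A values → pooled ranks: 68→2, 75→7, 82→9, 73→5
Mean rank = (2 + 7 + 9 + 5) / 4 = 5.75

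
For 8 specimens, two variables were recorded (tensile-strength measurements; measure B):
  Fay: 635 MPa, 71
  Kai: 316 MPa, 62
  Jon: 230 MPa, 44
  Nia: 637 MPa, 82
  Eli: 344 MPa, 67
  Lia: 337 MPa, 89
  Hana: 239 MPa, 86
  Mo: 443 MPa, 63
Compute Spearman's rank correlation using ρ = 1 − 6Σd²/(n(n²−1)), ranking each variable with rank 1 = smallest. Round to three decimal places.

0.286

Ranks of variable 1: 7, 3, 1, 8, 5, 4, 2, 6
Ranks of variable 2: 5, 2, 1, 6, 4, 8, 7, 3
d = r₁ − r₂: 2, 1, 0, 2, 1, -4, -5, 3
d²: 4, 1, 0, 4, 1, 16, 25, 9; Σd² = 60
ρ = 1 − 6·60/(8·63) = 1 − 360/504 = 0.286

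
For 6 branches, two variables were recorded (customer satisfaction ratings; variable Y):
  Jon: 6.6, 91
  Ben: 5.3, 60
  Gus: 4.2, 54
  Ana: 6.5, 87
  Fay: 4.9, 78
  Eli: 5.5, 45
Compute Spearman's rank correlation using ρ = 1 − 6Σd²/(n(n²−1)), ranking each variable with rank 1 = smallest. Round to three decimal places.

0.600

Ranks of variable 1: 6, 3, 1, 5, 2, 4
Ranks of variable 2: 6, 3, 2, 5, 4, 1
d = r₁ − r₂: 0, 0, -1, 0, -2, 3
d²: 0, 0, 1, 0, 4, 9; Σd² = 14
ρ = 1 − 6·14/(6·35) = 1 − 84/210 = 0.600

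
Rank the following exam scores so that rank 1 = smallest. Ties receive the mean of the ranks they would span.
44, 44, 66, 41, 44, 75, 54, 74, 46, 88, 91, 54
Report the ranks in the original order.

Sorted (ascending): 41, 44, 44, 44, 46, 54, 54, 66, 74, 75, 88, 91
The 3 values of 44 occupy positions 2–4 → average rank 3.
The 2 values of 54 occupy positions 6–7 → average rank (6+7)/2 = 6.5.

3, 3, 8, 1, 3, 10, 6.5, 9, 5, 11, 12, 6.5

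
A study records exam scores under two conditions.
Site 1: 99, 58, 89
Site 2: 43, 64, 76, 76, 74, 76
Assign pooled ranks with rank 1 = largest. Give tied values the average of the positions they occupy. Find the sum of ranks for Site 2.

Sorted (descending): 99, 89, 76, 76, 76, 74, 64, 58, 43
The 3 values of 76 occupy positions 3–5 → average rank 4.
Site 2 values → pooled ranks: 43→9, 64→7, 76→4, 76→4, 74→6, 76→4
Rank sum = 9 + 7 + 4 + 4 + 6 + 4 = 34

34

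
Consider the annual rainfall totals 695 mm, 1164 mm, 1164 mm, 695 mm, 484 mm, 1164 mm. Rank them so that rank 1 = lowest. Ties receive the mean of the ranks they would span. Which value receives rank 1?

484

Sorted (ascending): 484, 695, 695, 1164, 1164, 1164
The 2 values of 695 occupy positions 2–3 → average rank (2+3)/2 = 2.5.
The 3 values of 1164 occupy positions 4–6 → average rank 5.
Rank 1 → value 484.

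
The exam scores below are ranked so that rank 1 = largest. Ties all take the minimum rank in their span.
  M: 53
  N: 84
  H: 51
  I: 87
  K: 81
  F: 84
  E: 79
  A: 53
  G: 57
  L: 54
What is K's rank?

4

Sorted (descending): 87, 84, 84, 81, 79, 57, 54, 53, 53, 51
The 2 values of 84 occupy positions 2–3 → each gets rank 2.
The 2 values of 53 occupy positions 8–9 → each gets rank 8.
K has value 81 → rank 4.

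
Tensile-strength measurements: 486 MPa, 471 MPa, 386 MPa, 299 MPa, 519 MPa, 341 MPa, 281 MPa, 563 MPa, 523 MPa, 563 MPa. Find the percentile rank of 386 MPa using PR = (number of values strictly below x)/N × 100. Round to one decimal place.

N = 10.
Strictly below 386: 3. Equal to 386: 1.
PR = 3/10 × 100 = 30.0

30.0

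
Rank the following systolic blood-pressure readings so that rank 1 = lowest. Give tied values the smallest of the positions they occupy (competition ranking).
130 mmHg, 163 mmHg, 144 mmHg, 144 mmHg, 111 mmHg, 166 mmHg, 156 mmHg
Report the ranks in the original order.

2, 6, 3, 3, 1, 7, 5

Sorted (ascending): 111, 130, 144, 144, 156, 163, 166
The 2 values of 144 occupy positions 3–4 → each gets rank 3.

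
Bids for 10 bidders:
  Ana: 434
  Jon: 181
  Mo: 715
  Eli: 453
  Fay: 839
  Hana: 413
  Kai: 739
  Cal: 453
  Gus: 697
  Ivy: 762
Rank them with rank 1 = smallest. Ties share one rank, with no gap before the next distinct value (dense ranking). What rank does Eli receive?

4

Sorted (ascending): 181, 413, 434, 453, 453, 697, 715, 739, 762, 839
The 2 values of 453 share dense rank 4.
Remaining distinct values take the next consecutive integers.
Eli has value 453 → rank 4.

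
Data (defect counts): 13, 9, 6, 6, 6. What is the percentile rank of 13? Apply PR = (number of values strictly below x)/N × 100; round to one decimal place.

N = 5.
Strictly below 13: 4. Equal to 13: 1.
PR = 4/5 × 100 = 80.0

80.0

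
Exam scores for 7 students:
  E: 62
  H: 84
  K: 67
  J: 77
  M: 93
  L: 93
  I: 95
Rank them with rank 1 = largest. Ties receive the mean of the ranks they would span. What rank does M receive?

2.5

Sorted (descending): 95, 93, 93, 84, 77, 67, 62
The 2 values of 93 occupy positions 2–3 → average rank (2+3)/2 = 2.5.
M has value 93 → rank 2.5.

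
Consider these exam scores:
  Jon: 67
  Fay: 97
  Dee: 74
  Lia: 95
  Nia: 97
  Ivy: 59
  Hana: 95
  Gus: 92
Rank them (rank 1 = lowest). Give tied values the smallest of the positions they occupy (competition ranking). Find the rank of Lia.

Sorted (ascending): 59, 67, 74, 92, 95, 95, 97, 97
The 2 values of 95 occupy positions 5–6 → each gets rank 5.
The 2 values of 97 occupy positions 7–8 → each gets rank 7.
Lia has value 95 → rank 5.

5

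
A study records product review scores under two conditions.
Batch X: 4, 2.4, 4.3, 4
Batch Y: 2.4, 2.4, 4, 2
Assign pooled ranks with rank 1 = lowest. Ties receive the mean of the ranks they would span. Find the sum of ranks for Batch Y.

Sorted (ascending): 2, 2.4, 2.4, 2.4, 4, 4, 4, 4.3
The 3 values of 2.4 occupy positions 2–4 → average rank 3.
The 3 values of 4 occupy positions 5–7 → average rank 6.
Batch Y values → pooled ranks: 2.4→3, 2.4→3, 4→6, 2→1
Rank sum = 3 + 3 + 6 + 1 = 13

13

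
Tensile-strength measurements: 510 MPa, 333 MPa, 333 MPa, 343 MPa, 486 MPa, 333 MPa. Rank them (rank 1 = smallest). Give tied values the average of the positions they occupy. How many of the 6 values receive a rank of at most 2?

3

Sorted (ascending): 333, 333, 333, 343, 486, 510
The 3 values of 333 occupy positions 1–3 → average rank 2.
Ranks ≤ 2: {2, 2, 2} → 3 values.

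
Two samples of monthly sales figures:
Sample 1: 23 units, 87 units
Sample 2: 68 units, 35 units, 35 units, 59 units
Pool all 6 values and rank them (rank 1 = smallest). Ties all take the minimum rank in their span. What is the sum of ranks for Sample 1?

Sorted (ascending): 23, 35, 35, 59, 68, 87
The 2 values of 35 occupy positions 2–3 → each gets rank 2.
Sample 1 values → pooled ranks: 23→1, 87→6
Rank sum = 1 + 6 = 7

7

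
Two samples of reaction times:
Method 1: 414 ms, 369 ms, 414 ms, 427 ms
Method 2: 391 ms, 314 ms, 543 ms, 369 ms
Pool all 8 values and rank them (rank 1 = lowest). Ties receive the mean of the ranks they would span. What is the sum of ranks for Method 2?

Sorted (ascending): 314, 369, 369, 391, 414, 414, 427, 543
The 2 values of 369 occupy positions 2–3 → average rank (2+3)/2 = 2.5.
The 2 values of 414 occupy positions 5–6 → average rank (5+6)/2 = 5.5.
Method 2 values → pooled ranks: 391→4, 314→1, 543→8, 369→2.5
Rank sum = 4 + 1 + 8 + 2.5 = 15.5

15.5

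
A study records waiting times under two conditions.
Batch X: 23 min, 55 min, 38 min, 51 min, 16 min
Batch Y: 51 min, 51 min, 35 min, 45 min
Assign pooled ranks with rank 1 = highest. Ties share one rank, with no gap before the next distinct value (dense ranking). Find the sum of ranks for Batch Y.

12

Sorted (descending): 55, 51, 51, 51, 45, 38, 35, 23, 16
The 3 values of 51 share dense rank 2.
Remaining distinct values take the next consecutive integers.
Batch Y values → pooled ranks: 51→2, 51→2, 35→5, 45→3
Rank sum = 2 + 2 + 5 + 3 = 12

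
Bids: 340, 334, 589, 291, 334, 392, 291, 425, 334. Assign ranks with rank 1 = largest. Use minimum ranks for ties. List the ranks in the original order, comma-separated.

4, 5, 1, 8, 5, 3, 8, 2, 5

Sorted (descending): 589, 425, 392, 340, 334, 334, 334, 291, 291
The 3 values of 334 occupy positions 5–7 → each gets rank 5.
The 2 values of 291 occupy positions 8–9 → each gets rank 8.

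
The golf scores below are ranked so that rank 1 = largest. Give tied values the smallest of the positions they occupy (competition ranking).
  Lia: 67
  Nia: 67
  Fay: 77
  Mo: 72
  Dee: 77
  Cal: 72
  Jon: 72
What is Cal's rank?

3

Sorted (descending): 77, 77, 72, 72, 72, 67, 67
The 2 values of 77 occupy positions 1–2 → each gets rank 1.
The 3 values of 72 occupy positions 3–5 → each gets rank 3.
The 2 values of 67 occupy positions 6–7 → each gets rank 6.
Cal has value 72 → rank 3.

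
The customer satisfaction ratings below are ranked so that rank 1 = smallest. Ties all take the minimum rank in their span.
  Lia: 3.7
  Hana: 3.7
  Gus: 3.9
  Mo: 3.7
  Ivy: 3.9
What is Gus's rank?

4

Sorted (ascending): 3.7, 3.7, 3.7, 3.9, 3.9
The 3 values of 3.7 occupy positions 1–3 → each gets rank 1.
The 2 values of 3.9 occupy positions 4–5 → each gets rank 4.
Gus has value 3.9 → rank 4.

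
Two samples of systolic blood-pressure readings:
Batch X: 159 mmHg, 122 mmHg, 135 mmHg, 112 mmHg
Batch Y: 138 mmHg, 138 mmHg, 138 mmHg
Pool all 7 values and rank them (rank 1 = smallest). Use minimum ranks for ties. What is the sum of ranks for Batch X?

13

Sorted (ascending): 112, 122, 135, 138, 138, 138, 159
The 3 values of 138 occupy positions 4–6 → each gets rank 4.
Batch X values → pooled ranks: 159→7, 122→2, 135→3, 112→1
Rank sum = 7 + 2 + 3 + 1 = 13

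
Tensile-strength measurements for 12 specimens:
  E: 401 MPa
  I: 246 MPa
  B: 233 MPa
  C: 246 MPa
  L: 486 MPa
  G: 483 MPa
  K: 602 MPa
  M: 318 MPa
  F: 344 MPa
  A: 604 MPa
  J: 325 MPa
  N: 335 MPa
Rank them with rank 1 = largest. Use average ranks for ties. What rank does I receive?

10.5

Sorted (descending): 604, 602, 486, 483, 401, 344, 335, 325, 318, 246, 246, 233
The 2 values of 246 occupy positions 10–11 → average rank (10+11)/2 = 10.5.
I has value 246 MPa → rank 10.5.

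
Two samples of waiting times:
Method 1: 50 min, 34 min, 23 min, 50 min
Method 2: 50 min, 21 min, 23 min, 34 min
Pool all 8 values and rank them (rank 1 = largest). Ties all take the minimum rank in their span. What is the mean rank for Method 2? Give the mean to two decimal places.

Sorted (descending): 50, 50, 50, 34, 34, 23, 23, 21
The 3 values of 50 occupy positions 1–3 → each gets rank 1.
The 2 values of 34 occupy positions 4–5 → each gets rank 4.
The 2 values of 23 occupy positions 6–7 → each gets rank 6.
Method 2 values → pooled ranks: 50→1, 21→8, 23→6, 34→4
Mean rank = (1 + 8 + 6 + 4) / 4 = 4.75

4.75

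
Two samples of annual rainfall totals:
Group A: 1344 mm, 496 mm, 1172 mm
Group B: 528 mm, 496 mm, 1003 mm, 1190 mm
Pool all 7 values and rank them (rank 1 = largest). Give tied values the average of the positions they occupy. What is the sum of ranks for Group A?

Sorted (descending): 1344, 1190, 1172, 1003, 528, 496, 496
The 2 values of 496 occupy positions 6–7 → average rank (6+7)/2 = 6.5.
Group A values → pooled ranks: 1344→1, 496→6.5, 1172→3
Rank sum = 1 + 6.5 + 3 = 10.5

10.5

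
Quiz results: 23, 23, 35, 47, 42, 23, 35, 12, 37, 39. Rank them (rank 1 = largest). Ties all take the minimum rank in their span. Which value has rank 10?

Sorted (descending): 47, 42, 39, 37, 35, 35, 23, 23, 23, 12
The 2 values of 35 occupy positions 5–6 → each gets rank 5.
The 3 values of 23 occupy positions 7–9 → each gets rank 7.
Rank 10 → value 12.

12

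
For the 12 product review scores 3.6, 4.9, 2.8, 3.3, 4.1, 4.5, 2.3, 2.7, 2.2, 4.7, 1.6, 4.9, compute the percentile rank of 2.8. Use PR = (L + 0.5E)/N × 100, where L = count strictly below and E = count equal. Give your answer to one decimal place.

37.5

N = 12.
Strictly below 2.8: 4. Equal to 2.8: 1.
PR = (4 + 0.5·1)/12 × 100 = 37.5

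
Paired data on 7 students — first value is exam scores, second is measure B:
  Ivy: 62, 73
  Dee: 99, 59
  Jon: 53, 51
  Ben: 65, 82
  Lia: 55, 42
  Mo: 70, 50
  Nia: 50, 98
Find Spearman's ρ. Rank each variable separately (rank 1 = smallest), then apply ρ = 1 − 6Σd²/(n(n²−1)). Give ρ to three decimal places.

Ranks of variable 1: 4, 7, 2, 5, 3, 6, 1
Ranks of variable 2: 5, 4, 3, 6, 1, 2, 7
d = r₁ − r₂: -1, 3, -1, -1, 2, 4, -6
d²: 1, 9, 1, 1, 4, 16, 36; Σd² = 68
ρ = 1 − 6·68/(7·48) = 1 − 408/336 = -0.214

-0.214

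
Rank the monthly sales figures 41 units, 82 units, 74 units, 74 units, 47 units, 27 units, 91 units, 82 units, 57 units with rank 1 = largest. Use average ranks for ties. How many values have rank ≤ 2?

Sorted (descending): 91, 82, 82, 74, 74, 57, 47, 41, 27
The 2 values of 82 occupy positions 2–3 → average rank (2+3)/2 = 2.5.
The 2 values of 74 occupy positions 4–5 → average rank (4+5)/2 = 4.5.
Ranks ≤ 2: {1} → 1 value.

1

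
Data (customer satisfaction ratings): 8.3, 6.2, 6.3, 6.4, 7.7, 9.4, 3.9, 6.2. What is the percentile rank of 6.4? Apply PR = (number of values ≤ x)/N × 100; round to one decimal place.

62.5

N = 8.
Strictly below 6.4: 4. Equal to 6.4: 1.
PR = 5/8 × 100 = 62.5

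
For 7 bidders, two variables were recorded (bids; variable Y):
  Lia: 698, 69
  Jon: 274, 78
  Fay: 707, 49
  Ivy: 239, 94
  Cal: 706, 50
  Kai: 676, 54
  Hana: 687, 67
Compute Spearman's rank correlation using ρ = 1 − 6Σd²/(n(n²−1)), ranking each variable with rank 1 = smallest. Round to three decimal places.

Ranks of variable 1: 5, 2, 7, 1, 6, 3, 4
Ranks of variable 2: 5, 6, 1, 7, 2, 3, 4
d = r₁ − r₂: 0, -4, 6, -6, 4, 0, 0
d²: 0, 16, 36, 36, 16, 0, 0; Σd² = 104
ρ = 1 − 6·104/(7·48) = 1 − 624/336 = -0.857

-0.857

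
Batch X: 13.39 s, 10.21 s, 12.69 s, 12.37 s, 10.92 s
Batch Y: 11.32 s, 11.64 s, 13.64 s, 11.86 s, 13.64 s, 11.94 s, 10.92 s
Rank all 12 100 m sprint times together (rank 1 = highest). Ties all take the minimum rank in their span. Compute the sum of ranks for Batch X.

Sorted (descending): 13.64, 13.64, 13.39, 12.69, 12.37, 11.94, 11.86, 11.64, 11.32, 10.92, 10.92, 10.21
The 2 values of 13.64 occupy positions 1–2 → each gets rank 1.
The 2 values of 10.92 occupy positions 10–11 → each gets rank 10.
Batch X values → pooled ranks: 13.39→3, 10.21→12, 12.69→4, 12.37→5, 10.92→10
Rank sum = 3 + 12 + 4 + 5 + 10 = 34

34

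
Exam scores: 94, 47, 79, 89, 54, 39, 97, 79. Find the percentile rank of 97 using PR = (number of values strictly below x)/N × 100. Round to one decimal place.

N = 8.
Strictly below 97: 7. Equal to 97: 1.
PR = 7/8 × 100 = 87.5

87.5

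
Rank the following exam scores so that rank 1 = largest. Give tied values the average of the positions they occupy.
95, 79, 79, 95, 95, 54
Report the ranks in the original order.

2, 4.5, 4.5, 2, 2, 6

Sorted (descending): 95, 95, 95, 79, 79, 54
The 3 values of 95 occupy positions 1–3 → average rank 2.
The 2 values of 79 occupy positions 4–5 → average rank (4+5)/2 = 4.5.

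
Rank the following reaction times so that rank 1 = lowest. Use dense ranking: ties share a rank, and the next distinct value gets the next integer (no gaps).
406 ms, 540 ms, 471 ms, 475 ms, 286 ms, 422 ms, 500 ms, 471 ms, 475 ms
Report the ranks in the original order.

2, 7, 4, 5, 1, 3, 6, 4, 5

Sorted (ascending): 286, 406, 422, 471, 471, 475, 475, 500, 540
The 2 values of 471 share dense rank 4.
The 2 values of 475 share dense rank 5.
Remaining distinct values take the next consecutive integers.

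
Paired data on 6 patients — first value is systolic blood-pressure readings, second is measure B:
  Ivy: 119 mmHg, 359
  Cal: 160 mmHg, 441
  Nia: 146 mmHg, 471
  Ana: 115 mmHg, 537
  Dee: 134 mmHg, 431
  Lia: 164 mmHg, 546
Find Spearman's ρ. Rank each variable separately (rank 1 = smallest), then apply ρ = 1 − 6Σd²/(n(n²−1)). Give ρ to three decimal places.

Ranks of variable 1: 2, 5, 4, 1, 3, 6
Ranks of variable 2: 1, 3, 4, 5, 2, 6
d = r₁ − r₂: 1, 2, 0, -4, 1, 0
d²: 1, 4, 0, 16, 1, 0; Σd² = 22
ρ = 1 − 6·22/(6·35) = 1 − 132/210 = 0.371

0.371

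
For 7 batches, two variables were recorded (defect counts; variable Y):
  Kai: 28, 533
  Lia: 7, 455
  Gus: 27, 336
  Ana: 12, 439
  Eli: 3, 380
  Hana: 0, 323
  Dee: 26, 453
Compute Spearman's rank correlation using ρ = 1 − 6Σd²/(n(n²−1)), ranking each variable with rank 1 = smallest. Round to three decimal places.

Ranks of variable 1: 7, 3, 6, 4, 2, 1, 5
Ranks of variable 2: 7, 6, 2, 4, 3, 1, 5
d = r₁ − r₂: 0, -3, 4, 0, -1, 0, 0
d²: 0, 9, 16, 0, 1, 0, 0; Σd² = 26
ρ = 1 − 6·26/(7·48) = 1 − 156/336 = 0.536

0.536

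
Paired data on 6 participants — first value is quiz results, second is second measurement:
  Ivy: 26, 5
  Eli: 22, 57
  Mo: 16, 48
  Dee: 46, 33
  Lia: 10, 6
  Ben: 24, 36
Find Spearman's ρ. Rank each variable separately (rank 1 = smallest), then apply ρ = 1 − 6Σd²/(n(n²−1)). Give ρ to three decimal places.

-0.257

Ranks of variable 1: 5, 3, 2, 6, 1, 4
Ranks of variable 2: 1, 6, 5, 3, 2, 4
d = r₁ − r₂: 4, -3, -3, 3, -1, 0
d²: 16, 9, 9, 9, 1, 0; Σd² = 44
ρ = 1 − 6·44/(6·35) = 1 − 264/210 = -0.257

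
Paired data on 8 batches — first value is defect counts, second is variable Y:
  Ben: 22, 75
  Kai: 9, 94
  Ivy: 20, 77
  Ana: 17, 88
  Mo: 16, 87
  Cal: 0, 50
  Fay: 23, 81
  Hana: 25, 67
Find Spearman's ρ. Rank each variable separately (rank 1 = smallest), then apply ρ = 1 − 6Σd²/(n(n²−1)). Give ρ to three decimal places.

-0.238

Ranks of variable 1: 6, 2, 5, 4, 3, 1, 7, 8
Ranks of variable 2: 3, 8, 4, 7, 6, 1, 5, 2
d = r₁ − r₂: 3, -6, 1, -3, -3, 0, 2, 6
d²: 9, 36, 1, 9, 9, 0, 4, 36; Σd² = 104
ρ = 1 − 6·104/(8·63) = 1 − 624/504 = -0.238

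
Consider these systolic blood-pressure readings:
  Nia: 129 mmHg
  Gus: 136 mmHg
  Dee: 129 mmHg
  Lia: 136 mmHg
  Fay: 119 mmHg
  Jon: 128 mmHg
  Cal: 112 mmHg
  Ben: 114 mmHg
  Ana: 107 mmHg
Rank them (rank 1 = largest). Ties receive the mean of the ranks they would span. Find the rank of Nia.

Sorted (descending): 136, 136, 129, 129, 128, 119, 114, 112, 107
The 2 values of 136 occupy positions 1–2 → average rank (1+2)/2 = 1.5.
The 2 values of 129 occupy positions 3–4 → average rank (3+4)/2 = 3.5.
Nia has value 129 mmHg → rank 3.5.

3.5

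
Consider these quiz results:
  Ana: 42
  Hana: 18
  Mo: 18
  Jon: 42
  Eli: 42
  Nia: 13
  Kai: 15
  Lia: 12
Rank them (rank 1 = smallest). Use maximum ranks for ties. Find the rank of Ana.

8

Sorted (ascending): 12, 13, 15, 18, 18, 42, 42, 42
The 2 values of 18 occupy positions 4–5 → each gets rank 5.
The 3 values of 42 occupy positions 6–8 → each gets rank 8.
Ana has value 42 → rank 8.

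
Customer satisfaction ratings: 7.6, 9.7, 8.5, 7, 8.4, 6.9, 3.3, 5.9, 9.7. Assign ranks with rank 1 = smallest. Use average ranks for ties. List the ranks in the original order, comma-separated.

5, 8.5, 7, 4, 6, 3, 1, 2, 8.5

Sorted (ascending): 3.3, 5.9, 6.9, 7, 7.6, 8.4, 8.5, 9.7, 9.7
The 2 values of 9.7 occupy positions 8–9 → average rank (8+9)/2 = 8.5.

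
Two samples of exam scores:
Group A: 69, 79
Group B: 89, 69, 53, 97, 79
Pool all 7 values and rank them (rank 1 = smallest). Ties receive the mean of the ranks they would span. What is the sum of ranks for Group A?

7

Sorted (ascending): 53, 69, 69, 79, 79, 89, 97
The 2 values of 69 occupy positions 2–3 → average rank (2+3)/2 = 2.5.
The 2 values of 79 occupy positions 4–5 → average rank (4+5)/2 = 4.5.
Group A values → pooled ranks: 69→2.5, 79→4.5
Rank sum = 2.5 + 4.5 = 7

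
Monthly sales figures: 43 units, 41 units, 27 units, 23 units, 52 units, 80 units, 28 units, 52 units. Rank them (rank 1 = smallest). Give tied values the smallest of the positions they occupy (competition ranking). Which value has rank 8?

Sorted (ascending): 23, 27, 28, 41, 43, 52, 52, 80
The 2 values of 52 occupy positions 6–7 → each gets rank 6.
Rank 8 → value 80.

80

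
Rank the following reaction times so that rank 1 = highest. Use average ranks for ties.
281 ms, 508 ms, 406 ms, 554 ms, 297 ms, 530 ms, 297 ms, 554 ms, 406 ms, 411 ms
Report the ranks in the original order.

Sorted (descending): 554, 554, 530, 508, 411, 406, 406, 297, 297, 281
The 2 values of 554 occupy positions 1–2 → average rank (1+2)/2 = 1.5.
The 2 values of 406 occupy positions 6–7 → average rank (6+7)/2 = 6.5.
The 2 values of 297 occupy positions 8–9 → average rank (8+9)/2 = 8.5.

10, 4, 6.5, 1.5, 8.5, 3, 8.5, 1.5, 6.5, 5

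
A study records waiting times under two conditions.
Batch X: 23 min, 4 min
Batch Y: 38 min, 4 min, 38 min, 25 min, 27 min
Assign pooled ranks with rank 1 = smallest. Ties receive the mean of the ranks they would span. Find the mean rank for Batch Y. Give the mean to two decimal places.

4.70

Sorted (ascending): 4, 4, 23, 25, 27, 38, 38
The 2 values of 4 occupy positions 1–2 → average rank (1+2)/2 = 1.5.
The 2 values of 38 occupy positions 6–7 → average rank (6+7)/2 = 6.5.
Batch Y values → pooled ranks: 38→6.5, 4→1.5, 38→6.5, 25→4, 27→5
Mean rank = (6.5 + 1.5 + 6.5 + 4 + 5) / 5 = 4.70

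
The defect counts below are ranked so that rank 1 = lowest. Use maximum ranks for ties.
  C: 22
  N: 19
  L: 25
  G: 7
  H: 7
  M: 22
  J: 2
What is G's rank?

3

Sorted (ascending): 2, 7, 7, 19, 22, 22, 25
The 2 values of 7 occupy positions 2–3 → each gets rank 3.
The 2 values of 22 occupy positions 5–6 → each gets rank 6.
G has value 7 → rank 3.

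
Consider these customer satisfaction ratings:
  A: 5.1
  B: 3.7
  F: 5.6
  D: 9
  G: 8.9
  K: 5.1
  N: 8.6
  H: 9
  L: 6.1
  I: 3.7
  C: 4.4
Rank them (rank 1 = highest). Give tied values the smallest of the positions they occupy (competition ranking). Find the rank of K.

7

Sorted (descending): 9, 9, 8.9, 8.6, 6.1, 5.6, 5.1, 5.1, 4.4, 3.7, 3.7
The 2 values of 9 occupy positions 1–2 → each gets rank 1.
The 2 values of 5.1 occupy positions 7–8 → each gets rank 7.
The 2 values of 3.7 occupy positions 10–11 → each gets rank 10.
K has value 5.1 → rank 7.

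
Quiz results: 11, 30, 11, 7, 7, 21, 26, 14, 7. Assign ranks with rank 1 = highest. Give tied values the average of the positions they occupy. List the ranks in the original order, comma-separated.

Sorted (descending): 30, 26, 21, 14, 11, 11, 7, 7, 7
The 2 values of 11 occupy positions 5–6 → average rank (5+6)/2 = 5.5.
The 3 values of 7 occupy positions 7–9 → average rank 8.

5.5, 1, 5.5, 8, 8, 3, 2, 4, 8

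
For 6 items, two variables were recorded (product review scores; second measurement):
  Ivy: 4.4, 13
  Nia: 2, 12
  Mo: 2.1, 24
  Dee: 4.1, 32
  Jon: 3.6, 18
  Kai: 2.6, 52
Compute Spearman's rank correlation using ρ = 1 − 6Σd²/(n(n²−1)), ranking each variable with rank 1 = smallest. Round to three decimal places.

Ranks of variable 1: 6, 1, 2, 5, 4, 3
Ranks of variable 2: 2, 1, 4, 5, 3, 6
d = r₁ − r₂: 4, 0, -2, 0, 1, -3
d²: 16, 0, 4, 0, 1, 9; Σd² = 30
ρ = 1 − 6·30/(6·35) = 1 − 180/210 = 0.143

0.143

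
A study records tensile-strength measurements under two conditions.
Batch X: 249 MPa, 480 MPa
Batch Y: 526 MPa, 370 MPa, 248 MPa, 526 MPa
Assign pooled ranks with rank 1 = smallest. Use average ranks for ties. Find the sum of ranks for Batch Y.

15

Sorted (ascending): 248, 249, 370, 480, 526, 526
The 2 values of 526 occupy positions 5–6 → average rank (5+6)/2 = 5.5.
Batch Y values → pooled ranks: 526→5.5, 370→3, 248→1, 526→5.5
Rank sum = 5.5 + 3 + 1 + 5.5 = 15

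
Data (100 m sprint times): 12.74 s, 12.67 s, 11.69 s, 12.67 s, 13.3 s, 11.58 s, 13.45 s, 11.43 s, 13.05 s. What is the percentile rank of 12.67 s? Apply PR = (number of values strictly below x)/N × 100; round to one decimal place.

33.3

N = 9.
Strictly below 12.67: 3. Equal to 12.67: 2.
PR = 3/9 × 100 = 33.3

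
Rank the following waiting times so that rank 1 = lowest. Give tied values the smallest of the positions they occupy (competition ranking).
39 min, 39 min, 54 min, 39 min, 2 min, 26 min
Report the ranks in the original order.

Sorted (ascending): 2, 26, 39, 39, 39, 54
The 3 values of 39 occupy positions 3–5 → each gets rank 3.

3, 3, 6, 3, 1, 2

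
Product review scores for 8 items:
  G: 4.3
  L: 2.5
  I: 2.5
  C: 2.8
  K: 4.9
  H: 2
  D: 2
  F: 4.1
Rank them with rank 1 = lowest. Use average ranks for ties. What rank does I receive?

Sorted (ascending): 2, 2, 2.5, 2.5, 2.8, 4.1, 4.3, 4.9
The 2 values of 2 occupy positions 1–2 → average rank (1+2)/2 = 1.5.
The 2 values of 2.5 occupy positions 3–4 → average rank (3+4)/2 = 3.5.
I has value 2.5 → rank 3.5.

3.5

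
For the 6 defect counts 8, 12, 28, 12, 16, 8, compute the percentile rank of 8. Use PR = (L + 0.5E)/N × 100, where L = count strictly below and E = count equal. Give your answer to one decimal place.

16.7

N = 6.
Strictly below 8: 0. Equal to 8: 2.
PR = (0 + 0.5·2)/6 × 100 = 16.7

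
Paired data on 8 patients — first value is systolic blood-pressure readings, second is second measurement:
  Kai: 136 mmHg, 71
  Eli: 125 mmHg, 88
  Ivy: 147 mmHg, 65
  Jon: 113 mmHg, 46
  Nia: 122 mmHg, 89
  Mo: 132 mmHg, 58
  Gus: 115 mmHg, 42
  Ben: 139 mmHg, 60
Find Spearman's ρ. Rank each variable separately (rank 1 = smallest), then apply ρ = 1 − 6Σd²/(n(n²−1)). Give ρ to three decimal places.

Ranks of variable 1: 6, 4, 8, 1, 3, 5, 2, 7
Ranks of variable 2: 6, 7, 5, 2, 8, 3, 1, 4
d = r₁ − r₂: 0, -3, 3, -1, -5, 2, 1, 3
d²: 0, 9, 9, 1, 25, 4, 1, 9; Σd² = 58
ρ = 1 − 6·58/(8·63) = 1 − 348/504 = 0.310

0.310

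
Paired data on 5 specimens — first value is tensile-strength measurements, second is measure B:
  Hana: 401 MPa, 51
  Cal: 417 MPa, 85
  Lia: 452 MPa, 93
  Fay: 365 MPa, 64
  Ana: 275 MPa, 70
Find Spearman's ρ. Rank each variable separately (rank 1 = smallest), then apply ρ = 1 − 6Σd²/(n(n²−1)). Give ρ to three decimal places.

0.600

Ranks of variable 1: 3, 4, 5, 2, 1
Ranks of variable 2: 1, 4, 5, 2, 3
d = r₁ − r₂: 2, 0, 0, 0, -2
d²: 4, 0, 0, 0, 4; Σd² = 8
ρ = 1 − 6·8/(5·24) = 1 − 48/120 = 0.600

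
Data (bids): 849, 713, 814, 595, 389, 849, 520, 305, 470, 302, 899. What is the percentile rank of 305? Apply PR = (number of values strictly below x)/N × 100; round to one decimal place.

9.1

N = 11.
Strictly below 305: 1. Equal to 305: 1.
PR = 1/11 × 100 = 9.1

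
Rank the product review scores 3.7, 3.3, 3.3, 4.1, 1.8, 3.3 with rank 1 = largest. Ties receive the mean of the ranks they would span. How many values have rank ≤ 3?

2

Sorted (descending): 4.1, 3.7, 3.3, 3.3, 3.3, 1.8
The 3 values of 3.3 occupy positions 3–5 → average rank 4.
Ranks ≤ 3: {1, 2} → 2 values.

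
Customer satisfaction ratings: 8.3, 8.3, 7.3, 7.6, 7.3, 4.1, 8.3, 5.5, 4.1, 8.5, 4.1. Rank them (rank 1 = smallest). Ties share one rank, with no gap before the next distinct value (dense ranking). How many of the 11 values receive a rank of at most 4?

7

Sorted (ascending): 4.1, 4.1, 4.1, 5.5, 7.3, 7.3, 7.6, 8.3, 8.3, 8.3, 8.5
The 3 values of 4.1 share dense rank 1.
The 2 values of 7.3 share dense rank 3.
The 3 values of 8.3 share dense rank 5.
Remaining distinct values take the next consecutive integers.
Ranks ≤ 4: {1, 1, 1, 2, 3, 3, 4} → 7 values.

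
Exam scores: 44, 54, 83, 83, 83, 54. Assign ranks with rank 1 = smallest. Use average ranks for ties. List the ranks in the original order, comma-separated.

Sorted (ascending): 44, 54, 54, 83, 83, 83
The 2 values of 54 occupy positions 2–3 → average rank (2+3)/2 = 2.5.
The 3 values of 83 occupy positions 4–6 → average rank 5.

1, 2.5, 5, 5, 5, 2.5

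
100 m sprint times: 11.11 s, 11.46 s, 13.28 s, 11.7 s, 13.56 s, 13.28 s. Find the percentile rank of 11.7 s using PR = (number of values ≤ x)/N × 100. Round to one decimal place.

50.0

N = 6.
Strictly below 11.7: 2. Equal to 11.7: 1.
PR = 3/6 × 100 = 50.0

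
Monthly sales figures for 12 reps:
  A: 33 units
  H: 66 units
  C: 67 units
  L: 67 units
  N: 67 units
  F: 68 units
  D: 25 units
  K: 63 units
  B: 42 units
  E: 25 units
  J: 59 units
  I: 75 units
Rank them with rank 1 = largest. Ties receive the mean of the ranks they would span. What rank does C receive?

4

Sorted (descending): 75, 68, 67, 67, 67, 66, 63, 59, 42, 33, 25, 25
The 3 values of 67 occupy positions 3–5 → average rank 4.
The 2 values of 25 occupy positions 11–12 → average rank (11+12)/2 = 11.5.
C has value 67 units → rank 4.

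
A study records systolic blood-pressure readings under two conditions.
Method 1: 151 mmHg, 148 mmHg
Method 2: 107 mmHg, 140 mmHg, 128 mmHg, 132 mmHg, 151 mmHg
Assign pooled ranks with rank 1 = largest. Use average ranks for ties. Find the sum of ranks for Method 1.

4.5

Sorted (descending): 151, 151, 148, 140, 132, 128, 107
The 2 values of 151 occupy positions 1–2 → average rank (1+2)/2 = 1.5.
Method 1 values → pooled ranks: 151→1.5, 148→3
Rank sum = 1.5 + 3 = 4.5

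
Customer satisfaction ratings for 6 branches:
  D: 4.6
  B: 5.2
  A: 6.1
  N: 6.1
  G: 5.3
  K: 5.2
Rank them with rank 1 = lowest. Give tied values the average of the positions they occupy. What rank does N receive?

5.5

Sorted (ascending): 4.6, 5.2, 5.2, 5.3, 6.1, 6.1
The 2 values of 5.2 occupy positions 2–3 → average rank (2+3)/2 = 2.5.
The 2 values of 6.1 occupy positions 5–6 → average rank (5+6)/2 = 5.5.
N has value 6.1 → rank 5.5.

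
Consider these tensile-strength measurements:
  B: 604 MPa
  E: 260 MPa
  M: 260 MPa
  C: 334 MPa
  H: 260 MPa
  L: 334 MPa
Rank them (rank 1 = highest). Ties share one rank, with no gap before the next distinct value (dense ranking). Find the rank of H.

Sorted (descending): 604, 334, 334, 260, 260, 260
The 2 values of 334 share dense rank 2.
The 3 values of 260 share dense rank 3.
Remaining distinct values take the next consecutive integers.
H has value 260 MPa → rank 3.

3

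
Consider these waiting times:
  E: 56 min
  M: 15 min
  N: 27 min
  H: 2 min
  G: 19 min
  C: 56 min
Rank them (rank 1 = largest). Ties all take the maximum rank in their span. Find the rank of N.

Sorted (descending): 56, 56, 27, 19, 15, 2
The 2 values of 56 occupy positions 1–2 → each gets rank 2.
N has value 27 min → rank 3.

3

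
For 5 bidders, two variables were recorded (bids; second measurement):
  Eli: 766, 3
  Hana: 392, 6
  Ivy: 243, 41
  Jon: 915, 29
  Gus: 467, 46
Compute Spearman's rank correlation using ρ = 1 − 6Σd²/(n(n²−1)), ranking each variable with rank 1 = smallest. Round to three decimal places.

-0.300

Ranks of variable 1: 4, 2, 1, 5, 3
Ranks of variable 2: 1, 2, 4, 3, 5
d = r₁ − r₂: 3, 0, -3, 2, -2
d²: 9, 0, 9, 4, 4; Σd² = 26
ρ = 1 − 6·26/(5·24) = 1 − 156/120 = -0.300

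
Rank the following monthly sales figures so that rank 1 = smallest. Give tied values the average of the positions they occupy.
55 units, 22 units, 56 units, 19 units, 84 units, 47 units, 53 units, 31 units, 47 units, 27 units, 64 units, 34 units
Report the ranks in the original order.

9, 2, 10, 1, 12, 6.5, 8, 4, 6.5, 3, 11, 5

Sorted (ascending): 19, 22, 27, 31, 34, 47, 47, 53, 55, 56, 64, 84
The 2 values of 47 occupy positions 6–7 → average rank (6+7)/2 = 6.5.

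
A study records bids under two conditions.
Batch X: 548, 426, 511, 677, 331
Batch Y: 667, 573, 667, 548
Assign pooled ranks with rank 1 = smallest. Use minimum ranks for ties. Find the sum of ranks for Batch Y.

24

Sorted (ascending): 331, 426, 511, 548, 548, 573, 667, 667, 677
The 2 values of 548 occupy positions 4–5 → each gets rank 4.
The 2 values of 667 occupy positions 7–8 → each gets rank 7.
Batch Y values → pooled ranks: 667→7, 573→6, 667→7, 548→4
Rank sum = 7 + 6 + 7 + 4 = 24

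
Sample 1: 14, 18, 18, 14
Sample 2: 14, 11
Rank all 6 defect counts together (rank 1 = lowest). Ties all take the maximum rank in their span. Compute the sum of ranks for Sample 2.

5

Sorted (ascending): 11, 14, 14, 14, 18, 18
The 3 values of 14 occupy positions 2–4 → each gets rank 4.
The 2 values of 18 occupy positions 5–6 → each gets rank 6.
Sample 2 values → pooled ranks: 14→4, 11→1
Rank sum = 4 + 1 = 5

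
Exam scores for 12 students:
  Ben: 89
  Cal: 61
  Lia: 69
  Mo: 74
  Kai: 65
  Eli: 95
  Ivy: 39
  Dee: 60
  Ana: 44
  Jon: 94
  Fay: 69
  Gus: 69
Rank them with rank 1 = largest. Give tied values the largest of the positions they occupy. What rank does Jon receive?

Sorted (descending): 95, 94, 89, 74, 69, 69, 69, 65, 61, 60, 44, 39
The 3 values of 69 occupy positions 5–7 → each gets rank 7.
Jon has value 94 → rank 2.

2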